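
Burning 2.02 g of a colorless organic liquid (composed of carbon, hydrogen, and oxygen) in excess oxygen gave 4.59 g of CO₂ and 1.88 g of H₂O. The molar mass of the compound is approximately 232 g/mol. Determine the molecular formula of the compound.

C12H24O4

mol C = 4.59 g CO₂ ÷ 44.009 g/mol = 0.1043 mol
mol H = 2 × 1.88 g H₂O ÷ 18.015 g/mol = 0.2087 mol
mass O = 2.02 − (1.253 + 0.2104) = 0.5569 g → mol O = 0.5569 ÷ 15.999 = 0.03481 mol
Divide by the smallest (0.03481 mol): C 2.996, H 5.996, O 1.000
Empirical formula: C3H6O
Empirical-formula mass = 58.08 g/mol; 232 ÷ 58.08 ≈ 4, so the molecular formula is C12H24O4.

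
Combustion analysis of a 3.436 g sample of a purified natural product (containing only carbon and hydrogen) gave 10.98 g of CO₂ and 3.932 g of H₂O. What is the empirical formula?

C4H7

mol C = 10.98 g CO₂ ÷ 44.009 g/mol = 0.24949 mol
mol H = 2 × 3.932 g H₂O ÷ 18.015 g/mol = 0.43653 mol
Divide by the smallest (0.24949 mol): C 1.000, H 1.750
Multiplying each by 4 gives whole numbers: C 4.00, H 7.00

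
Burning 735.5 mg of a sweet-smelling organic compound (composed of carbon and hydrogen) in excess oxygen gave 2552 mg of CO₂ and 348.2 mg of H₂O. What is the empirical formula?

mol C = 2.552 g CO₂ ÷ 44.009 g/mol = 0.057988 mol
mol H = 2 × 0.3482 g H₂O ÷ 18.015 g/mol = 0.038657 mol
Divide by the smallest (0.038657 mol): C 1.500, H 1.000
Multiplying each by 2 gives whole numbers: C 3.00, H 2.00

C3H2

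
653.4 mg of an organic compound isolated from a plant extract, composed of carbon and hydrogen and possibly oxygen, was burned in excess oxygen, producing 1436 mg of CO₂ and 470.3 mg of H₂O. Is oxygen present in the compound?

yes

mol C = 1.436 g CO₂ ÷ 44.009 g/mol = 0.032630 mol
mol H = 2 × 0.4703 g H₂O ÷ 18.015 g/mol = 0.052212 mol
C and H account for only 0.44454 g of the 0.6534 g sample; the remaining 0.20886 g must be oxygen.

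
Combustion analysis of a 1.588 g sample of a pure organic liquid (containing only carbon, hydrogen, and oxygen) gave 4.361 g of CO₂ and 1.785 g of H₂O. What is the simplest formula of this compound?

mol C = 4.361 g CO₂ ÷ 44.009 g/mol = 0.099093 mol
mol H = 2 × 1.785 g H₂O ÷ 18.015 g/mol = 0.19817 mol
mass O = 1.588 − (1.1902 + 0.19975) = 0.19804 g → mol O = 0.19804 ÷ 15.999 = 0.012378 mol
Divide by the smallest (0.012378 mol): C 8.006, H 16.010, O 1.000

C8H16O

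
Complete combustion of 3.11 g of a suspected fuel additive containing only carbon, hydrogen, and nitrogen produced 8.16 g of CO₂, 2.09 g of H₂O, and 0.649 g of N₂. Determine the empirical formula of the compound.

C4H5N

mol C = 8.16 g CO₂ ÷ 44.009 g/mol = 0.1854 mol
mol H = 2 × 2.09 g H₂O ÷ 18.015 g/mol = 0.2320 mol
mol N = 2 × 0.649 g N₂ ÷ 28.014 g/mol = 0.04633 mol
Divide by the smallest (0.04633 mol): C 4.002, H 5.008, N 1.000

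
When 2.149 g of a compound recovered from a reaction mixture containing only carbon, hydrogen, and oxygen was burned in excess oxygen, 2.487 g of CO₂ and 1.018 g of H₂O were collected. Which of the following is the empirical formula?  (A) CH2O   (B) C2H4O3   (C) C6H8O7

mol C = 2.487 g CO₂ ÷ 44.009 g/mol = 0.056511 mol
mol H = 2 × 1.018 g H₂O ÷ 18.015 g/mol = 0.11302 mol
mass O = 2.149 − (0.67876 + 0.11392) = 1.3563 g → mol O = 1.3563 ÷ 15.999 = 0.084776 mol
Divide by the smallest (0.056511 mol): C 1.000, H 2.000, O 1.500
Multiplying each by 2 gives whole numbers: C 2.00, H 4.00, O 3.00

(B) C2H4O3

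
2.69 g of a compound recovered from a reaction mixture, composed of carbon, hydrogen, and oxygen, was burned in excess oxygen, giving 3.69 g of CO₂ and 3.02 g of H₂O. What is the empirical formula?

CH4O

mol C = 3.69 g CO₂ ÷ 44.009 g/mol = 0.08385 mol
mol H = 2 × 3.02 g H₂O ÷ 18.015 g/mol = 0.3353 mol
mass O = 2.69 − (1.007 + 0.3380) = 1.345 g → mol O = 1.345 ÷ 15.999 = 0.08407 mol
Divide by the smallest (0.08385 mol): C 1.000, H 3.999, O 1.003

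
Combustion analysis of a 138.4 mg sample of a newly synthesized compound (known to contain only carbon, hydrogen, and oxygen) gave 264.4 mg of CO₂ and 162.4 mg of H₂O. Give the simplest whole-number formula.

mol C = 0.2644 g CO₂ ÷ 44.009 g/mol = 0.0060079 mol
mol H = 2 × 0.1624 g H₂O ÷ 18.015 g/mol = 0.018029 mol
mass O = 0.1384 − (0.072160 + 0.018174) = 0.048066 g → mol O = 0.048066 ÷ 15.999 = 0.0030043 mol
Divide by the smallest (0.0030043 mol): C 2.000, H 6.001, O 1.000

C2H6O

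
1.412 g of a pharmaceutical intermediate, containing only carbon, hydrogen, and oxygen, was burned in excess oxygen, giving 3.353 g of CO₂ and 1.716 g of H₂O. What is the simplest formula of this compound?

C4H10O

mol C = 3.353 g CO₂ ÷ 44.009 g/mol = 0.076189 mol
mol H = 2 × 1.716 g H₂O ÷ 18.015 g/mol = 0.19051 mol
mass O = 1.412 − (0.91511 + 0.19203) = 0.30486 g → mol O = 0.30486 ÷ 15.999 = 0.019055 mol
Divide by the smallest (0.019055 mol): C 3.998, H 9.998, O 1.000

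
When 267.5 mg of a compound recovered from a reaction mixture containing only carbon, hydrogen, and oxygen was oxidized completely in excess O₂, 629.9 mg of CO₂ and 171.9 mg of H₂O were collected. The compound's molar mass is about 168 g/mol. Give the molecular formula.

C9H12O3

mol C = 0.6299 g CO₂ ÷ 44.009 g/mol = 0.014313 mol
mol H = 2 × 0.1719 g H₂O ÷ 18.015 g/mol = 0.019084 mol
mass O = 0.2675 − (0.17191 + 0.019237) = 0.076350 g → mol O = 0.076350 ÷ 15.999 = 0.0047722 mol
Divide by the smallest (0.0047722 mol): C 2.999, H 3.999, O 1.000
Empirical formula: C3H4O
Empirical-formula mass = 56.06 g/mol; 168 ÷ 56.06 ≈ 3, so the molecular formula is C9H12O3.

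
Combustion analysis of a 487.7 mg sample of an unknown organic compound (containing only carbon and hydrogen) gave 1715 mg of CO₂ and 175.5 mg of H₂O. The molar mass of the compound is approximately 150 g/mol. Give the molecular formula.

mol C = 1.715 g CO₂ ÷ 44.009 g/mol = 0.038969 mol
mol H = 2 × 0.1755 g H₂O ÷ 18.015 g/mol = 0.019484 mol
Divide by the smallest (0.019484 mol): C 2.000, H 1.000
Empirical formula: C2H
Empirical-formula mass = 25.03 g/mol; 150 ÷ 25.03 ≈ 6, so the molecular formula is C12H6.

C12H6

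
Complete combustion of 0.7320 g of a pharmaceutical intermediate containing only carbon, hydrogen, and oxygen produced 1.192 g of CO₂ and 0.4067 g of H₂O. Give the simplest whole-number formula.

C6H10O5

mol C = 1.192 g CO₂ ÷ 44.009 g/mol = 0.027085 mol
mol H = 2 × 0.4067 g H₂O ÷ 18.015 g/mol = 0.045151 mol
mass O = 0.7320 − (0.32532 + 0.045512) = 0.36117 g → mol O = 0.36117 ÷ 15.999 = 0.022574 mol
Divide by the smallest (0.022574 mol): C 1.200, H 2.000, O 1.000
Multiplying each by 5 gives whole numbers: C 6.00, H 10.00, O 5.00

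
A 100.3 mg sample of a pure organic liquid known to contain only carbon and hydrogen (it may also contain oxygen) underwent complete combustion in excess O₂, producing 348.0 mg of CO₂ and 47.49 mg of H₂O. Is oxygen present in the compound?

mol C = 0.3480 g CO₂ ÷ 44.009 g/mol = 0.0079075 mol
mol H = 2 × 0.04749 g H₂O ÷ 18.015 g/mol = 0.0052723 mol
C and H together account for 0.10029 g — essentially the entire 0.1003 g sample — so the compound contains no oxygen.

no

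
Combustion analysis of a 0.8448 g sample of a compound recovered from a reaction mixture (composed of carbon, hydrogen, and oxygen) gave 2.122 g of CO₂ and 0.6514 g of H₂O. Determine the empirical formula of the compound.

mol C = 2.122 g CO₂ ÷ 44.009 g/mol = 0.048217 mol
mol H = 2 × 0.6514 g H₂O ÷ 18.015 g/mol = 0.072318 mol
mass O = 0.8448 − (0.57914 + 0.072896) = 0.19276 g → mol O = 0.19276 ÷ 15.999 = 0.012049 mol
Divide by the smallest (0.012049 mol): C 4.002, H 6.002, O 1.000

C4H6O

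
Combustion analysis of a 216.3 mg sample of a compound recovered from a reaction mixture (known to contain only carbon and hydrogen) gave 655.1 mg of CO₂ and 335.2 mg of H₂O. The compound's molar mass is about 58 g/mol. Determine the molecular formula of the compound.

mol C = 0.6551 g CO₂ ÷ 44.009 g/mol = 0.014886 mol
mol H = 2 × 0.3352 g H₂O ÷ 18.015 g/mol = 0.037213 mol
Divide by the smallest (0.014886 mol): C 1.000, H 2.500
Multiplying each by 2 gives whole numbers: C 2.00, H 5.00
Empirical formula: C2H5
Empirical-formula mass = 29.06 g/mol; 58 ÷ 29.06 ≈ 2, so the molecular formula is C4H10.

C4H10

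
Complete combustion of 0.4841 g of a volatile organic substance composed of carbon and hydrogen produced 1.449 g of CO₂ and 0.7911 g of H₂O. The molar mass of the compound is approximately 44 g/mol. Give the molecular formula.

mol C = 1.449 g CO₂ ÷ 44.009 g/mol = 0.032925 mol
mol H = 2 × 0.7911 g H₂O ÷ 18.015 g/mol = 0.087827 mol
Divide by the smallest (0.032925 mol): C 1.000, H 2.667
Multiplying each by 3 gives whole numbers: C 3.00, H 8.00
Empirical formula: C3H8
Empirical-formula mass = 44.10 g/mol; 44 ÷ 44.10 ≈ 1, so the molecular formula is C3H8.

C3H8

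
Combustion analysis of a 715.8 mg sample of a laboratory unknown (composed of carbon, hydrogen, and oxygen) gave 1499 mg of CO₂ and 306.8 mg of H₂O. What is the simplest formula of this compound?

mol C = 1.499 g CO₂ ÷ 44.009 g/mol = 0.034061 mol
mol H = 2 × 0.3068 g H₂O ÷ 18.015 g/mol = 0.034061 mol
mass O = 0.7158 − (0.40911 + 0.034333) = 0.27236 g → mol O = 0.27236 ÷ 15.999 = 0.017023 mol
Divide by the smallest (0.017023 mol): C 2.001, H 2.001, O 1.000

C2H2O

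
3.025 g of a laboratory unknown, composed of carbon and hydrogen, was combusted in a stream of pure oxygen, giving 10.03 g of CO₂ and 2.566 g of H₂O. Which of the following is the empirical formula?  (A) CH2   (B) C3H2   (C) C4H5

mol C = 10.03 g CO₂ ÷ 44.009 g/mol = 0.22791 mol
mol H = 2 × 2.566 g H₂O ÷ 18.015 g/mol = 0.28487 mol
Divide by the smallest (0.22791 mol): C 1.000, H 1.250
Multiplying each by 4 gives whole numbers: C 4.00, H 5.00

(C) C4H5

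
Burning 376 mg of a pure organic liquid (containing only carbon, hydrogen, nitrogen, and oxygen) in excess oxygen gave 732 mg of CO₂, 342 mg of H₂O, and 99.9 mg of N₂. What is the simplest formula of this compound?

C7H16N3O

mol C = 0.732 g CO₂ ÷ 44.009 g/mol = 0.01663 mol
mol H = 2 × 0.342 g H₂O ÷ 18.015 g/mol = 0.03797 mol
mol N = 2 × 0.0999 g N₂ ÷ 28.014 g/mol = 0.007132 mol
mass O = 0.376 − (0.1998 + 0.03827 + 0.09990) = 0.03805 g → mol O = 0.03805 ÷ 15.999 = 0.002378 mol
Divide by the smallest (0.002378 mol): C 6.994, H 15.965, N 2.999, O 1.000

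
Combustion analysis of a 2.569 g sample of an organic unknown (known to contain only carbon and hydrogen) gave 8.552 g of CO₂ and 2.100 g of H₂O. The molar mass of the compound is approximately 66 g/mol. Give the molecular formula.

mol C = 8.552 g CO₂ ÷ 44.009 g/mol = 0.19432 mol
mol H = 2 × 2.100 g H₂O ÷ 18.015 g/mol = 0.23314 mol
Divide by the smallest (0.19432 mol): C 1.000, H 1.200
Multiplying each by 5 gives whole numbers: C 5.00, H 6.00
Empirical formula: C5H6
Empirical-formula mass = 66.10 g/mol; 66 ÷ 66.10 ≈ 1, so the molecular formula is C5H6.

C5H6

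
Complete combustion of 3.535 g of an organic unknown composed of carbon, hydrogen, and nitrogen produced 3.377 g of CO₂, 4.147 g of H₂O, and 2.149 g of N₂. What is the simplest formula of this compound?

mol C = 3.377 g CO₂ ÷ 44.009 g/mol = 0.076734 mol
mol H = 2 × 4.147 g H₂O ÷ 18.015 g/mol = 0.46039 mol
mol N = 2 × 2.149 g N₂ ÷ 28.014 g/mol = 0.15342 mol
Divide by the smallest (0.076734 mol): C 1.000, H 6.000, N 1.999

CH6N2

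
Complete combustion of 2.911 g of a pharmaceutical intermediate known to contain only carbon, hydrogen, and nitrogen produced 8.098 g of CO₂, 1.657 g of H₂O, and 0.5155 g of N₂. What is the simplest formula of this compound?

mol C = 8.098 g CO₂ ÷ 44.009 g/mol = 0.18401 mol
mol H = 2 × 1.657 g H₂O ÷ 18.015 g/mol = 0.18396 mol
mol N = 2 × 0.5155 g N₂ ÷ 28.014 g/mol = 0.036803 mol
Divide by the smallest (0.036803 mol): C 5.000, H 4.998, N 1.000

C5H5N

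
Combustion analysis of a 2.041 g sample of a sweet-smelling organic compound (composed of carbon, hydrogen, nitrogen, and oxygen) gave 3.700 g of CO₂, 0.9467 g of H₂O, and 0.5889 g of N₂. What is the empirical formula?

C4H5N2O

mol C = 3.700 g CO₂ ÷ 44.009 g/mol = 0.084074 mol
mol H = 2 × 0.9467 g H₂O ÷ 18.015 g/mol = 0.10510 mol
mol N = 2 × 0.5889 g N₂ ÷ 28.014 g/mol = 0.042043 mol
mass O = 2.041 − (1.0098 + 0.10594 + 0.58890) = 0.33635 g → mol O = 0.33635 ÷ 15.999 = 0.021023 mol
Divide by the smallest (0.021023 mol): C 3.999, H 4.999, N 2.000, O 1.000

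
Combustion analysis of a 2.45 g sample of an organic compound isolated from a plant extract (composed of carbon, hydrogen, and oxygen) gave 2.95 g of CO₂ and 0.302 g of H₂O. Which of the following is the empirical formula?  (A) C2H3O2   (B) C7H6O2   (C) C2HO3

(C) C2HO3

mol C = 2.95 g CO₂ ÷ 44.009 g/mol = 0.06703 mol
mol H = 2 × 0.302 g H₂O ÷ 18.015 g/mol = 0.03353 mol
mass O = 2.45 − (0.8051 + 0.03380) = 1.611 g → mol O = 1.611 ÷ 15.999 = 0.1007 mol
Divide by the smallest (0.03353 mol): C 1.999, H 1.000, O 3.003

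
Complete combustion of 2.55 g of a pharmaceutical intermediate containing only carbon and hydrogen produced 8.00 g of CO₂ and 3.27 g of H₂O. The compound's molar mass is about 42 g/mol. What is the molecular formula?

mol C = 8.00 g CO₂ ÷ 44.009 g/mol = 0.1818 mol
mol H = 2 × 3.27 g H₂O ÷ 18.015 g/mol = 0.3630 mol
Divide by the smallest (0.1818 mol): C 1.000, H 1.997
Empirical formula: CH2
Empirical-formula mass = 14.03 g/mol; 42 ÷ 14.03 ≈ 3, so the molecular formula is C3H6.

C3H6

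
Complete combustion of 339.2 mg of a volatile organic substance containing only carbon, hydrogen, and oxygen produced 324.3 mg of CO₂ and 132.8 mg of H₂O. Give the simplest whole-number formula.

CH2O2

mol C = 0.3243 g CO₂ ÷ 44.009 g/mol = 0.0073689 mol
mol H = 2 × 0.1328 g H₂O ÷ 18.015 g/mol = 0.014743 mol
mass O = 0.3392 − (0.088508 + 0.014861) = 0.23583 g → mol O = 0.23583 ÷ 15.999 = 0.014740 mol
Divide by the smallest (0.0073689 mol): C 1.000, H 2.001, O 2.000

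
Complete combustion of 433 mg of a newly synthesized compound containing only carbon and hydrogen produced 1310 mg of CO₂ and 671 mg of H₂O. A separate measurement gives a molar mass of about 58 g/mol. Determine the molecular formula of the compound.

mol C = 1.31 g CO₂ ÷ 44.009 g/mol = 0.02977 mol
mol H = 2 × 0.671 g H₂O ÷ 18.015 g/mol = 0.07449 mol
Divide by the smallest (0.02977 mol): C 1.000, H 2.503
Multiplying each by 2 gives whole numbers: C 2.00, H 5.01
Empirical formula: C2H5
Empirical-formula mass = 29.06 g/mol; 58 ÷ 29.06 ≈ 2, so the molecular formula is C4H10.

C4H10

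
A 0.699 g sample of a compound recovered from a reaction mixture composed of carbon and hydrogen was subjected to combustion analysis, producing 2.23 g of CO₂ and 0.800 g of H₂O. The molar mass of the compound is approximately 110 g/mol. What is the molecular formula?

mol C = 2.23 g CO₂ ÷ 44.009 g/mol = 0.05067 mol
mol H = 2 × 0.800 g H₂O ÷ 18.015 g/mol = 0.08881 mol
Divide by the smallest (0.05067 mol): C 1.000, H 1.753
Multiplying each by 4 gives whole numbers: C 4.00, H 7.01
Empirical formula: C4H7
Empirical-formula mass = 55.10 g/mol; 110 ÷ 55.10 ≈ 2, so the molecular formula is C8H14.

C8H14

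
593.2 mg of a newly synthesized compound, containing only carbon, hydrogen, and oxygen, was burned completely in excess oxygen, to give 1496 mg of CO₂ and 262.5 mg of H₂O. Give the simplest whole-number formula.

C7H6O2

mol C = 1.496 g CO₂ ÷ 44.009 g/mol = 0.033993 mol
mol H = 2 × 0.2625 g H₂O ÷ 18.015 g/mol = 0.029142 mol
mass O = 0.5932 − (0.40829 + 0.029376) = 0.15553 g → mol O = 0.15553 ÷ 15.999 = 0.0097215 mol
Divide by the smallest (0.0097215 mol): C 3.497, H 2.998, O 1.000
Multiplying each by 2 gives whole numbers: C 6.99, H 6.00, O 2.00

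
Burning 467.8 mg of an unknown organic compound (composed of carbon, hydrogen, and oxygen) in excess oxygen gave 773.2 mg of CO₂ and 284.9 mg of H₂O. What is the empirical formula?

mol C = 0.7732 g CO₂ ÷ 44.009 g/mol = 0.017569 mol
mol H = 2 × 0.2849 g H₂O ÷ 18.015 g/mol = 0.031629 mol
mass O = 0.4678 − (0.21102 + 0.031882) = 0.22489 g → mol O = 0.22489 ÷ 15.999 = 0.014057 mol
Divide by the smallest (0.014057 mol): C 1.250, H 2.250, O 1.000
Multiplying each by 4 gives whole numbers: C 5.00, H 9.00, O 4.00

C5H9O4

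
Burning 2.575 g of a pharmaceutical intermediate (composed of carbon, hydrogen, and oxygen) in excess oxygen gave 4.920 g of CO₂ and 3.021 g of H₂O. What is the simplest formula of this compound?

C2H6O

mol C = 4.920 g CO₂ ÷ 44.009 g/mol = 0.11180 mol
mol H = 2 × 3.021 g H₂O ÷ 18.015 g/mol = 0.33539 mol
mass O = 2.575 − (1.3428 + 0.33807) = 0.89416 g → mol O = 0.89416 ÷ 15.999 = 0.055888 mol
Divide by the smallest (0.055888 mol): C 2.000, H 6.001, O 1.000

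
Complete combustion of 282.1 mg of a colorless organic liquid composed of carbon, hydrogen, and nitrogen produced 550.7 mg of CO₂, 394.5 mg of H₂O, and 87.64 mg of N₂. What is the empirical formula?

C2H7N

mol C = 0.5507 g CO₂ ÷ 44.009 g/mol = 0.012513 mol
mol H = 2 × 0.3945 g H₂O ÷ 18.015 g/mol = 0.043797 mol
mol N = 2 × 0.08764 g N₂ ÷ 28.014 g/mol = 0.0062569 mol
Divide by the smallest (0.0062569 mol): C 2.000, H 7.000, N 1.000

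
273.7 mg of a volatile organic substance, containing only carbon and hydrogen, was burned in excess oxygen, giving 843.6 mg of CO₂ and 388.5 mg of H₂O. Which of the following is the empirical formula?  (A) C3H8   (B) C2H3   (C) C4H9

mol C = 0.8436 g CO₂ ÷ 44.009 g/mol = 0.019169 mol
mol H = 2 × 0.3885 g H₂O ÷ 18.015 g/mol = 0.043131 mol
Divide by the smallest (0.019169 mol): C 1.000, H 2.250
Multiplying each by 4 gives whole numbers: C 4.00, H 9.00

(C) C4H9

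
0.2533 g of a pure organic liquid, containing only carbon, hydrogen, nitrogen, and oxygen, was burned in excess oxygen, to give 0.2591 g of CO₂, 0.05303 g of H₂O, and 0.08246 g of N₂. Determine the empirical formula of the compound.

CHNO

mol C = 0.2591 g CO₂ ÷ 44.009 g/mol = 0.0058874 mol
mol H = 2 × 0.05303 g H₂O ÷ 18.015 g/mol = 0.0058873 mol
mol N = 2 × 0.08246 g N₂ ÷ 28.014 g/mol = 0.0058871 mol
mass O = 0.2533 − (0.070714 + 0.0059344 + 0.082460) = 0.094192 g → mol O = 0.094192 ÷ 15.999 = 0.0058873 mol
Divide by the smallest (0.0058871 mol): C 1.000, H 1.000, N 1.000, O 1.000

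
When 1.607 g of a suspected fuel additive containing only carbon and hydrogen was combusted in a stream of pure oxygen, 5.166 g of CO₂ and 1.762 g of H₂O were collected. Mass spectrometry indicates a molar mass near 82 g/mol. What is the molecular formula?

mol C = 5.166 g CO₂ ÷ 44.009 g/mol = 0.11739 mol
mol H = 2 × 1.762 g H₂O ÷ 18.015 g/mol = 0.19561 mol
Divide by the smallest (0.11739 mol): C 1.000, H 1.666
Multiplying each by 3 gives whole numbers: C 3.00, H 5.00
Empirical formula: C3H5
Empirical-formula mass = 41.07 g/mol; 82 ÷ 41.07 ≈ 2, so the molecular formula is C6H10.

C6H10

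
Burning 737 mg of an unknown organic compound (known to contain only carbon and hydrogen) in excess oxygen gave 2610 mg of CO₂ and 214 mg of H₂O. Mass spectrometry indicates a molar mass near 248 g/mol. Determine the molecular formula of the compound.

mol C = 2.61 g CO₂ ÷ 44.009 g/mol = 0.05931 mol
mol H = 2 × 0.214 g H₂O ÷ 18.015 g/mol = 0.02376 mol
Divide by the smallest (0.02376 mol): C 2.496, H 1.000
Multiplying each by 2 gives whole numbers: C 4.99, H 2.00
Empirical formula: C5H2
Empirical-formula mass = 62.07 g/mol; 248 ÷ 62.07 ≈ 4, so the molecular formula is C20H8.

C20H8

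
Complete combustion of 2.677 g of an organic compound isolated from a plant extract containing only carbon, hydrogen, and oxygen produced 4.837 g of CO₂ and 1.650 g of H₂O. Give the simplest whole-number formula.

mol C = 4.837 g CO₂ ÷ 44.009 g/mol = 0.10991 mol
mol H = 2 × 1.650 g H₂O ÷ 18.015 g/mol = 0.18318 mol
mass O = 2.677 − (1.3201 + 0.18465) = 1.1722 g → mol O = 1.1722 ÷ 15.999 = 0.073269 mol
Divide by the smallest (0.073269 mol): C 1.500, H 2.500, O 1.000
Multiplying each by 2 gives whole numbers: C 3.00, H 5.00, O 2.00

C3H5O2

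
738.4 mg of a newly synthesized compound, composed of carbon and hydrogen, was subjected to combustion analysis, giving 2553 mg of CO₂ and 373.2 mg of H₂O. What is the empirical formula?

C7H5

mol C = 2.553 g CO₂ ÷ 44.009 g/mol = 0.058011 mol
mol H = 2 × 0.3732 g H₂O ÷ 18.015 g/mol = 0.041432 mol
Divide by the smallest (0.041432 mol): C 1.400, H 1.000
Multiplying each by 5 gives whole numbers: C 7.00, H 5.00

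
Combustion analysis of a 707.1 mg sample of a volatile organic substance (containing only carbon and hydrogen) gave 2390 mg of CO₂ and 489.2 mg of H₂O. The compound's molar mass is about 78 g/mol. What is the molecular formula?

mol C = 2.390 g CO₂ ÷ 44.009 g/mol = 0.054307 mol
mol H = 2 × 0.4892 g H₂O ÷ 18.015 g/mol = 0.054310 mol
Divide by the smallest (0.054307 mol): C 1.000, H 1.000
Empirical formula: CH
Empirical-formula mass = 13.02 g/mol; 78 ÷ 13.02 ≈ 6, so the molecular formula is C6H6.

C6H6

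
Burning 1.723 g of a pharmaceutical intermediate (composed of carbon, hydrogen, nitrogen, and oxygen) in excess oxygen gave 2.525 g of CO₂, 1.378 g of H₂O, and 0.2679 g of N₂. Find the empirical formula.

C3H8NO2

mol C = 2.525 g CO₂ ÷ 44.009 g/mol = 0.057375 mol
mol H = 2 × 1.378 g H₂O ÷ 18.015 g/mol = 0.15298 mol
mol N = 2 × 0.2679 g N₂ ÷ 28.014 g/mol = 0.019126 mol
mass O = 1.723 − (0.68913 + 0.15421 + 0.26790) = 0.61177 g → mol O = 0.61177 ÷ 15.999 = 0.038238 mol
Divide by the smallest (0.019126 mol): C 3.000, H 7.999, N 1.000, O 1.999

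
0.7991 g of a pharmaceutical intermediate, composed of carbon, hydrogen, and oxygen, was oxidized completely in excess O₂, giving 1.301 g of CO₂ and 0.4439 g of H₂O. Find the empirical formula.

C6H10O5

mol C = 1.301 g CO₂ ÷ 44.009 g/mol = 0.029562 mol
mol H = 2 × 0.4439 g H₂O ÷ 18.015 g/mol = 0.049281 mol
mass O = 0.7991 − (0.35507 + 0.049675) = 0.39435 g → mol O = 0.39435 ÷ 15.999 = 0.024649 mol
Divide by the smallest (0.024649 mol): C 1.199, H 1.999, O 1.000
Multiplying each by 5 gives whole numbers: C 6.00, H 10.00, O 5.00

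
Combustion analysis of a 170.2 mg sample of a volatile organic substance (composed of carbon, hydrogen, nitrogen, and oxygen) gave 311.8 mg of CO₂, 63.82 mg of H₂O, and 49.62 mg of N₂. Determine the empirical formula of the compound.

C4H4N2O

mol C = 0.3118 g CO₂ ÷ 44.009 g/mol = 0.0070849 mol
mol H = 2 × 0.06382 g H₂O ÷ 18.015 g/mol = 0.0070852 mol
mol N = 2 × 0.04962 g N₂ ÷ 28.014 g/mol = 0.0035425 mol
mass O = 0.1702 − (0.085097 + 0.0071419 + 0.049620) = 0.028341 g → mol O = 0.028341 ÷ 15.999 = 0.0017714 mol
Divide by the smallest (0.0017714 mol): C 4.000, H 4.000, N 2.000, O 1.000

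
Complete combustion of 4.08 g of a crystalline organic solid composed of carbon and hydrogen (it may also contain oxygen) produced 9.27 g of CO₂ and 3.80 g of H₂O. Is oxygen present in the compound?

yes

mol C = 9.27 g CO₂ ÷ 44.009 g/mol = 0.2106 mol
mol H = 2 × 3.80 g H₂O ÷ 18.015 g/mol = 0.4219 mol
C and H account for only 2.955 g of the 4.08 g sample; the remaining 1.125 g must be oxygen.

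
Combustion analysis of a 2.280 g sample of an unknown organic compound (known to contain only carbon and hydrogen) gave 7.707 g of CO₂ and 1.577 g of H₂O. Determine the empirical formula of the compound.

mol C = 7.707 g CO₂ ÷ 44.009 g/mol = 0.17512 mol
mol H = 2 × 1.577 g H₂O ÷ 18.015 g/mol = 0.17508 mol
Divide by the smallest (0.17508 mol): C 1.000, H 1.000

CH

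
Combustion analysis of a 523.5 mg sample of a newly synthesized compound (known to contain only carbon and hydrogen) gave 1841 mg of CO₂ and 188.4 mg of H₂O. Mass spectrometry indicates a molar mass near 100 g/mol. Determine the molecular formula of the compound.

mol C = 1.841 g CO₂ ÷ 44.009 g/mol = 0.041832 mol
mol H = 2 × 0.1884 g H₂O ÷ 18.015 g/mol = 0.020916 mol
Divide by the smallest (0.020916 mol): C 2.000, H 1.000
Empirical formula: C2H
Empirical-formula mass = 25.03 g/mol; 100 ÷ 25.03 ≈ 4, so the molecular formula is C8H4.

C8H4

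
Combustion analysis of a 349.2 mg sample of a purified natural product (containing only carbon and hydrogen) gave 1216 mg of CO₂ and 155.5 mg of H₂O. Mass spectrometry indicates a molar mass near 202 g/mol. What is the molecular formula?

C16H10

mol C = 1.216 g CO₂ ÷ 44.009 g/mol = 0.027631 mol
mol H = 2 × 0.1555 g H₂O ÷ 18.015 g/mol = 0.017263 mol
Divide by the smallest (0.017263 mol): C 1.601, H 1.000
Multiplying each by 5 gives whole numbers: C 8.00, H 5.00
Empirical formula: C8H5
Empirical-formula mass = 101.13 g/mol; 202 ÷ 101.13 ≈ 2, so the molecular formula is C16H10.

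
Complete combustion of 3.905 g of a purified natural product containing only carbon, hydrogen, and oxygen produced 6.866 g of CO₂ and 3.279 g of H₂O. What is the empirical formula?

C3H7O2

mol C = 6.866 g CO₂ ÷ 44.009 g/mol = 0.15601 mol
mol H = 2 × 3.279 g H₂O ÷ 18.015 g/mol = 0.36403 mol
mass O = 3.905 − (1.8739 + 0.36694) = 1.6642 g → mol O = 1.6642 ÷ 15.999 = 0.10402 mol
Divide by the smallest (0.10402 mol): C 1.500, H 3.500, O 1.000
Multiplying each by 2 gives whole numbers: C 3.00, H 7.00, O 2.00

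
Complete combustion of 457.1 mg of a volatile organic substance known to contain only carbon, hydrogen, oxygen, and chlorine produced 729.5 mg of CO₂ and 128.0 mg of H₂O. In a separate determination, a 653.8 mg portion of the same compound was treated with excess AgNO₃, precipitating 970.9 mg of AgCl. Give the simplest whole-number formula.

mol C = 0.7295 g CO₂ ÷ 44.009 g/mol = 0.016576 mol
mol H = 2 × 0.1280 g H₂O ÷ 18.015 g/mol = 0.014210 mol
From the AgCl data: mol Cl per gram of compound = (0.9709 ÷ 143.318) ÷ 0.6538 = 0.010362 mol/g, so in the 0.4571 g combustion sample mol Cl = 0.0047363 mol
mass O = 0.4571 − (0.19910 + 0.014324 + 0.16790) = 0.075778 g → mol O = 0.075778 ÷ 15.999 = 0.0047364 mol
Divide by the smallest (0.0047363 mol): C 3.500, H 3.000, Cl 1.000, O 1.000
Multiplying each by 2 gives whole numbers: C 7.00, H 6.00, Cl 2.00, O 2.00

C7H6Cl2O2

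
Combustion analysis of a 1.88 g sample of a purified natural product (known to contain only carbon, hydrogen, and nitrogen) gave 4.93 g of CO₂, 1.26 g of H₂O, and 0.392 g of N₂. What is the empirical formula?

C4H5N

mol C = 4.93 g CO₂ ÷ 44.009 g/mol = 0.1120 mol
mol H = 2 × 1.26 g H₂O ÷ 18.015 g/mol = 0.1399 mol
mol N = 2 × 0.392 g N₂ ÷ 28.014 g/mol = 0.02799 mol
Divide by the smallest (0.02799 mol): C 4.003, H 4.998, N 1.000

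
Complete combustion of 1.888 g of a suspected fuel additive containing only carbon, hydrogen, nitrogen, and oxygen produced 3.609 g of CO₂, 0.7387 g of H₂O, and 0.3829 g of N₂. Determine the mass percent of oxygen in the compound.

mol C = 3.609 g CO₂ ÷ 44.009 g/mol = 0.082006 mol
mol H = 2 × 0.7387 g H₂O ÷ 18.015 g/mol = 0.082009 mol
mol N = 2 × 0.3829 g N₂ ÷ 28.014 g/mol = 0.027336 mol
mass O = 1.888 − (0.98497 + 0.082666 + 0.38290) = 0.43746 g → mol O = 0.43746 ÷ 15.999 = 0.027343 mol
mass % O = 0.43746 g ÷ 1.888 g × 100%

23.17%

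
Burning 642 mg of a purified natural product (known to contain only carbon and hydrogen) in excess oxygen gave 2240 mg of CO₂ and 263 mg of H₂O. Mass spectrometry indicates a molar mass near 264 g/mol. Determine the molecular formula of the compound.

C21H12

mol C = 2.24 g CO₂ ÷ 44.009 g/mol = 0.05090 mol
mol H = 2 × 0.263 g H₂O ÷ 18.015 g/mol = 0.02920 mol
Divide by the smallest (0.02920 mol): C 1.743, H 1.000
Multiplying each by 4 gives whole numbers: C 6.97, H 4.00
Empirical formula: C7H4
Empirical-formula mass = 88.11 g/mol; 264 ÷ 88.11 ≈ 3, so the molecular formula is C21H12.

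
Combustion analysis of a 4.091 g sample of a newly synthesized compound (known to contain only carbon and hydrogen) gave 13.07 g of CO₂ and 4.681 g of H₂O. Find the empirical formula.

C4H7

mol C = 13.07 g CO₂ ÷ 44.009 g/mol = 0.29698 mol
mol H = 2 × 4.681 g H₂O ÷ 18.015 g/mol = 0.51968 mol
Divide by the smallest (0.29698 mol): C 1.000, H 1.750
Multiplying each by 4 gives whole numbers: C 4.00, H 7.00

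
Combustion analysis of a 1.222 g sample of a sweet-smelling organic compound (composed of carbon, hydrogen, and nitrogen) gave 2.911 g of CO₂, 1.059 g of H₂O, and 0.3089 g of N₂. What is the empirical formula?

C9H16N3

mol C = 2.911 g CO₂ ÷ 44.009 g/mol = 0.066146 mol
mol H = 2 × 1.059 g H₂O ÷ 18.015 g/mol = 0.11757 mol
mol N = 2 × 0.3089 g N₂ ÷ 28.014 g/mol = 0.022053 mol
Divide by the smallest (0.022053 mol): C 2.999, H 5.331, N 1.000
Multiplying each by 3 gives whole numbers: C 9.00, H 15.99, N 3.00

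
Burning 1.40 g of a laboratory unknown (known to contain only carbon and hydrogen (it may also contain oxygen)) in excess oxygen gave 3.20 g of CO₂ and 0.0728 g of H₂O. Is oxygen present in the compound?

mol C = 3.20 g CO₂ ÷ 44.009 g/mol = 0.07271 mol
mol H = 2 × 0.0728 g H₂O ÷ 18.015 g/mol = 0.008082 mol
C and H account for only 0.8815 g of the 1.40 g sample; the remaining 0.5185 g must be oxygen.

yes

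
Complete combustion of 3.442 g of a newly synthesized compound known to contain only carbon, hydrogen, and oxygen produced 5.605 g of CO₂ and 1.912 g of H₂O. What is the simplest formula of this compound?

C6H10O5

mol C = 5.605 g CO₂ ÷ 44.009 g/mol = 0.12736 mol
mol H = 2 × 1.912 g H₂O ÷ 18.015 g/mol = 0.21227 mol
mass O = 3.442 − (1.5297 + 0.21397) = 1.6983 g → mol O = 1.6983 ÷ 15.999 = 0.10615 mol
Divide by the smallest (0.10615 mol): C 1.200, H 2.000, O 1.000
Multiplying each by 5 gives whole numbers: C 6.00, H 10.00, O 5.00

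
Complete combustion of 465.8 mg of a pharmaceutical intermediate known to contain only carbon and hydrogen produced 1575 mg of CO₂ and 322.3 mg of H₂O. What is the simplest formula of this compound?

mol C = 1.575 g CO₂ ÷ 44.009 g/mol = 0.035788 mol
mol H = 2 × 0.3223 g H₂O ÷ 18.015 g/mol = 0.035781 mol
Divide by the smallest (0.035781 mol): C 1.000, H 1.000

CH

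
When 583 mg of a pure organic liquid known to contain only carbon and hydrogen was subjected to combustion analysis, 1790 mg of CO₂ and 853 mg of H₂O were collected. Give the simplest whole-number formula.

C3H7

mol C = 1.79 g CO₂ ÷ 44.009 g/mol = 0.04067 mol
mol H = 2 × 0.853 g H₂O ÷ 18.015 g/mol = 0.09470 mol
Divide by the smallest (0.04067 mol): C 1.000, H 2.328
Multiplying each by 3 gives whole numbers: C 3.00, H 6.98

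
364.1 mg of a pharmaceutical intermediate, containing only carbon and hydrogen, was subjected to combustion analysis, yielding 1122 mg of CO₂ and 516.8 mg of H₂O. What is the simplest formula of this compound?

mol C = 1.122 g CO₂ ÷ 44.009 g/mol = 0.025495 mol
mol H = 2 × 0.5168 g H₂O ÷ 18.015 g/mol = 0.057374 mol
Divide by the smallest (0.025495 mol): C 1.000, H 2.250
Multiplying each by 4 gives whole numbers: C 4.00, H 9.00

C4H9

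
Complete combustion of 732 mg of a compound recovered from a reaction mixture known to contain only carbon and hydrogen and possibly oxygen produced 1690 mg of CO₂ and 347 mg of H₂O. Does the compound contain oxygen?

yes

mol C = 1.69 g CO₂ ÷ 44.009 g/mol = 0.03840 mol
mol H = 2 × 0.347 g H₂O ÷ 18.015 g/mol = 0.03852 mol
C and H account for only 0.5001 g of the 0.732 g sample; the remaining 0.2319 g must be oxygen.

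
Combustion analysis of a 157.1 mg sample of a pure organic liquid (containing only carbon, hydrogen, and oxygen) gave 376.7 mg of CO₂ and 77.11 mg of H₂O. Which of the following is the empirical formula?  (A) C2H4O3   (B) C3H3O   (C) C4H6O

(B) C3H3O

mol C = 0.3767 g CO₂ ÷ 44.009 g/mol = 0.0085596 mol
mol H = 2 × 0.07711 g H₂O ÷ 18.015 g/mol = 0.0085606 mol
mass O = 0.1571 − (0.10281 + 0.0086291) = 0.045661 g → mol O = 0.045661 ÷ 15.999 = 0.0028540 mol
Divide by the smallest (0.0028540 mol): C 2.999, H 3.000, O 1.000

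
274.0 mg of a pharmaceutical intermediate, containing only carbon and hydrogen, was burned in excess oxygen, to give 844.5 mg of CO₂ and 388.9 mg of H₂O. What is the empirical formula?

mol C = 0.8445 g CO₂ ÷ 44.009 g/mol = 0.019189 mol
mol H = 2 × 0.3889 g H₂O ÷ 18.015 g/mol = 0.043175 mol
Divide by the smallest (0.019189 mol): C 1.000, H 2.250
Multiplying each by 4 gives whole numbers: C 4.00, H 9.00

C4H9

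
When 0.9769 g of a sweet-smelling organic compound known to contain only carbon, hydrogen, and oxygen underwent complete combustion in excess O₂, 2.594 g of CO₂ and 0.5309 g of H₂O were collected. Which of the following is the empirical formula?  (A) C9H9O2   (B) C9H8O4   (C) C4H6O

(A) C9H9O2

mol C = 2.594 g CO₂ ÷ 44.009 g/mol = 0.058942 mol
mol H = 2 × 0.5309 g H₂O ÷ 18.015 g/mol = 0.058940 mol
mass O = 0.9769 − (0.70796 + 0.059411) = 0.20953 g → mol O = 0.20953 ÷ 15.999 = 0.013096 mol
Divide by the smallest (0.013096 mol): C 4.501, H 4.500, O 1.000
Multiplying each by 2 gives whole numbers: C 9.00, H 9.00, O 2.00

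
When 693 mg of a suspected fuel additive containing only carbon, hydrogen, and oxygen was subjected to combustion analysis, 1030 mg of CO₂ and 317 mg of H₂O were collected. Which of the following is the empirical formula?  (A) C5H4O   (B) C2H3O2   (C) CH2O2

(B) C2H3O2

mol C = 1.03 g CO₂ ÷ 44.009 g/mol = 0.02340 mol
mol H = 2 × 0.317 g H₂O ÷ 18.015 g/mol = 0.03519 mol
mass O = 0.693 − (0.2811 + 0.03547) = 0.3764 g → mol O = 0.3764 ÷ 15.999 = 0.02353 mol
Divide by the smallest (0.02340 mol): C 1.000, H 1.504, O 1.005
Multiplying each by 2 gives whole numbers: C 2.00, H 3.01, O 2.01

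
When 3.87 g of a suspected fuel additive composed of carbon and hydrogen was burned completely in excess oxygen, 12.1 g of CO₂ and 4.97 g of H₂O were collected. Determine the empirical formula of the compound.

mol C = 12.1 g CO₂ ÷ 44.009 g/mol = 0.2749 mol
mol H = 2 × 4.97 g H₂O ÷ 18.015 g/mol = 0.5518 mol
Divide by the smallest (0.2749 mol): C 1.000, H 2.007

CH2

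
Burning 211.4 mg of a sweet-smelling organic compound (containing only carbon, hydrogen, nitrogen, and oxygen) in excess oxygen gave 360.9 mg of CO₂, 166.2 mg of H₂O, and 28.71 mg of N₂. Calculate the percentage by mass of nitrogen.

mol C = 0.3609 g CO₂ ÷ 44.009 g/mol = 0.0082006 mol
mol H = 2 × 0.1662 g H₂O ÷ 18.015 g/mol = 0.018451 mol
mol N = 2 × 0.02871 g N₂ ÷ 28.014 g/mol = 0.0020497 mol
mass O = 0.2114 − (0.098497 + 0.018599 + 0.028710) = 0.065594 g → mol O = 0.065594 ÷ 15.999 = 0.0040999 mol
mass % N = 0.028710 g ÷ 0.2114 g × 100%

13.58%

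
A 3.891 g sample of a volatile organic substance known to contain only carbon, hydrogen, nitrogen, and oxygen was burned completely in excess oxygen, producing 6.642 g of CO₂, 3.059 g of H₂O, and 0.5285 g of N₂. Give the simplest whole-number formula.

mol C = 6.642 g CO₂ ÷ 44.009 g/mol = 0.15092 mol
mol H = 2 × 3.059 g H₂O ÷ 18.015 g/mol = 0.33961 mol
mol N = 2 × 0.5285 g N₂ ÷ 28.014 g/mol = 0.037731 mol
mass O = 3.891 − (1.8127 + 0.34232 + 0.52850) = 1.2074 g → mol O = 1.2074 ÷ 15.999 = 0.075469 mol
Divide by the smallest (0.037731 mol): C 4.000, H 9.001, N 1.000, O 2.000

C4H9NO2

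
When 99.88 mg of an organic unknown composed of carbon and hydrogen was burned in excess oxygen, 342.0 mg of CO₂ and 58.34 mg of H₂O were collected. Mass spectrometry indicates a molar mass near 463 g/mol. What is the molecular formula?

C36H30

mol C = 0.3420 g CO₂ ÷ 44.009 g/mol = 0.0077711 mol
mol H = 2 × 0.05834 g H₂O ÷ 18.015 g/mol = 0.0064768 mol
Divide by the smallest (0.0064768 mol): C 1.200, H 1.000
Multiplying each by 5 gives whole numbers: C 6.00, H 5.00
Empirical formula: C6H5
Empirical-formula mass = 77.11 g/mol; 463 ÷ 77.11 ≈ 6, so the molecular formula is C36H30.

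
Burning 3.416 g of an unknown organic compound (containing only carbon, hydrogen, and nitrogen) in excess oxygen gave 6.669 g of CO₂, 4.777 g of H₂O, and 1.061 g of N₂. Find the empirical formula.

C2H7N

mol C = 6.669 g CO₂ ÷ 44.009 g/mol = 0.15154 mol
mol H = 2 × 4.777 g H₂O ÷ 18.015 g/mol = 0.53034 mol
mol N = 2 × 1.061 g N₂ ÷ 28.014 g/mol = 0.075748 mol
Divide by the smallest (0.075748 mol): C 2.001, H 7.001, N 1.000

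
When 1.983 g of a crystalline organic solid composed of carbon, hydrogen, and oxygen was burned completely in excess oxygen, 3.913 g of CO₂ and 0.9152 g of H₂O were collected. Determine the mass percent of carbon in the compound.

mol C = 3.913 g CO₂ ÷ 44.009 g/mol = 0.088914 mol
mol H = 2 × 0.9152 g H₂O ÷ 18.015 g/mol = 0.10160 mol
mass O = 1.983 − (1.0679 + 0.10242) = 0.81264 g → mol O = 0.81264 ÷ 15.999 = 0.050793 mol
mass % C = 1.0679 g ÷ 1.983 g × 100%

53.85%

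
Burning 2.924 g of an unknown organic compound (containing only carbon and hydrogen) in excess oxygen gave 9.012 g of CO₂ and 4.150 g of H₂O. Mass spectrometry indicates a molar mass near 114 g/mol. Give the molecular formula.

mol C = 9.012 g CO₂ ÷ 44.009 g/mol = 0.20478 mol
mol H = 2 × 4.150 g H₂O ÷ 18.015 g/mol = 0.46073 mol
Divide by the smallest (0.20478 mol): C 1.000, H 2.250
Multiplying each by 4 gives whole numbers: C 4.00, H 9.00
Empirical formula: C4H9
Empirical-formula mass = 57.12 g/mol; 114 ÷ 57.12 ≈ 2, so the molecular formula is C8H18.

C8H18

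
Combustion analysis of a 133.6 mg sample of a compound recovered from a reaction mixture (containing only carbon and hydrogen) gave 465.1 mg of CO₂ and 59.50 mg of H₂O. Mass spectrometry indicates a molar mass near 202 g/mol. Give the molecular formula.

mol C = 0.4651 g CO₂ ÷ 44.009 g/mol = 0.010568 mol
mol H = 2 × 0.05950 g H₂O ÷ 18.015 g/mol = 0.0066056 mol
Divide by the smallest (0.0066056 mol): C 1.600, H 1.000
Multiplying each by 5 gives whole numbers: C 8.00, H 5.00
Empirical formula: C8H5
Empirical-formula mass = 101.13 g/mol; 202 ÷ 101.13 ≈ 2, so the molecular formula is C16H10.

C16H10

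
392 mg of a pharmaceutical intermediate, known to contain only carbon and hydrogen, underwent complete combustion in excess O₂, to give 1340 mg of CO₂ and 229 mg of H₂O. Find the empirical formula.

C6H5

mol C = 1.34 g CO₂ ÷ 44.009 g/mol = 0.03045 mol
mol H = 2 × 0.229 g H₂O ÷ 18.015 g/mol = 0.02542 mol
Divide by the smallest (0.02542 mol): C 1.198, H 1.000
Multiplying each by 5 gives whole numbers: C 5.99, H 5.00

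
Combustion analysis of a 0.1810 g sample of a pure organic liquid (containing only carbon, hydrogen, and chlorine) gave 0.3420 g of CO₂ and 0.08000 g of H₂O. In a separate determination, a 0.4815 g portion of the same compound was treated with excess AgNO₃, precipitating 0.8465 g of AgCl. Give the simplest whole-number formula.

C7H8Cl2

mol C = 0.3420 g CO₂ ÷ 44.009 g/mol = 0.0077711 mol
mol H = 2 × 0.08000 g H₂O ÷ 18.015 g/mol = 0.0088815 mol
From the AgCl data: mol Cl per gram of compound = (0.8465 ÷ 143.318) ÷ 0.4815 = 0.012267 mol/g, so in the 0.1810 g combustion sample mol Cl = 0.0022203 mol
Divide by the smallest (0.0022203 mol): C 3.500, H 4.000, Cl 1.000
Multiplying each by 2 gives whole numbers: C 7.00, H 8.00, Cl 2.00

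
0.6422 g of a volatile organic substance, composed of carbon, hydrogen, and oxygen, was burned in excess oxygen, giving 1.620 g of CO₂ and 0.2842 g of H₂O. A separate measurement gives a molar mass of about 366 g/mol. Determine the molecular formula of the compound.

C21H18O6

mol C = 1.620 g CO₂ ÷ 44.009 g/mol = 0.036811 mol
mol H = 2 × 0.2842 g H₂O ÷ 18.015 g/mol = 0.031551 mol
mass O = 0.6422 − (0.44213 + 0.031804) = 0.16826 g → mol O = 0.16826 ÷ 15.999 = 0.010517 mol
Divide by the smallest (0.010517 mol): C 3.500, H 3.000, O 1.000
Multiplying each by 2 gives whole numbers: C 7.00, H 6.00, O 2.00
Empirical formula: C7H6O2
Empirical-formula mass = 122.12 g/mol; 366 ÷ 122.12 ≈ 3, so the molecular formula is C21H18O6.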